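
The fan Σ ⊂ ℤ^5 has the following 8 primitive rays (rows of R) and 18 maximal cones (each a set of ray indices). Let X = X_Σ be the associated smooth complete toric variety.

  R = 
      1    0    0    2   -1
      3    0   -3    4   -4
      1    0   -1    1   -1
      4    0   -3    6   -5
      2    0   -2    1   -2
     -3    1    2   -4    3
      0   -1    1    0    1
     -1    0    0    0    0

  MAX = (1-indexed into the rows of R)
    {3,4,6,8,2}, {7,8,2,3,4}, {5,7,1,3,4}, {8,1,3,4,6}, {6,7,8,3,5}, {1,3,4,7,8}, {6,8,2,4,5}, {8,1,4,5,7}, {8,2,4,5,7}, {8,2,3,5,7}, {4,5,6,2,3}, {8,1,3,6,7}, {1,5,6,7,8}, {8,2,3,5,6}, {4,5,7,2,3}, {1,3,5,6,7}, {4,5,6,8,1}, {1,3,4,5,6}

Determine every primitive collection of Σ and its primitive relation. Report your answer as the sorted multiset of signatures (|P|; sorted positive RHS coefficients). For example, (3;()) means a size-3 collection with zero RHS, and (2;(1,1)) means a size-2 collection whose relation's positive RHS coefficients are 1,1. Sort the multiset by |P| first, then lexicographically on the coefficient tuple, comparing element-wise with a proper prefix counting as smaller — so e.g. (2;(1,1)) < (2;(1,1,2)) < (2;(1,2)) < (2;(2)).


Δ(Σ) — 8 vertices, 5 min non-faces:

  P={1,2}:  v_{1} + v_{2} = v_{4}  →  sig = (2;(1))
  P={2,6,7}:  v_{2} + v_{6} + v_{7} = 0  →  sig = (3;())
  P={4,6,7}:  v_{4} + v_{6} + v_{7} = v_{1}  →  sig = (3;(1))
  P={1,3,5,8}:  v_{1} + v_{3} + v_{5} + v_{8} = v_{2}  →  sig = (4;(1))
  P={3,4,5,8}:  v_{3} + v_{4} + v_{5} + v_{8} = 2·v_{2}  →  sig = (4;(2))

Sorted signature multiset PRS(X):
    |P|=2: 1 collection, coeffs (1)
    |P|=3: 2 collections, coeffs (), (1)
    |P|=4: 2 collections, coeffs (1), (2)


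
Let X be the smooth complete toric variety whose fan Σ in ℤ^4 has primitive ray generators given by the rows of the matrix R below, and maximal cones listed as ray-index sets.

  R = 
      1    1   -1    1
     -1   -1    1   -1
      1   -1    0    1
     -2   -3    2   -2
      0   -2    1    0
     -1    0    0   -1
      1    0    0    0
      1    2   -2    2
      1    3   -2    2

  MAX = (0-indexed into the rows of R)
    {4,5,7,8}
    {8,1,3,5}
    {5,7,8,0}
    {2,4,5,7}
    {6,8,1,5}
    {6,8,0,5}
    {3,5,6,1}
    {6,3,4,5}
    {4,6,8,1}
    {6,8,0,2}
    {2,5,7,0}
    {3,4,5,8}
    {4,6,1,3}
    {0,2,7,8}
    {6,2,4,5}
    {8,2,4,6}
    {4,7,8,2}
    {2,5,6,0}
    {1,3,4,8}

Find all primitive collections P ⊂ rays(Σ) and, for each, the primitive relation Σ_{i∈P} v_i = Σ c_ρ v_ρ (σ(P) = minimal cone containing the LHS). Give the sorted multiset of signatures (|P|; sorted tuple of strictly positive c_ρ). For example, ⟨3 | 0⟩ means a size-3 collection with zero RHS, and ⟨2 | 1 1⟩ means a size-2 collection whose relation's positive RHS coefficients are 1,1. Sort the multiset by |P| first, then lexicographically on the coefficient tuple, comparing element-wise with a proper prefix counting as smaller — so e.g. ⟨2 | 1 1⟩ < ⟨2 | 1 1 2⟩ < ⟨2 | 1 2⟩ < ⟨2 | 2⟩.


|primitive collections| = 12. Relations:

  • {0,1}:  v_{0} + v_{1} = 0 — sig = ⟨2 | 0⟩
  • {0,4}:  v_{0} + v_{4} = v_{2} — sig = ⟨2 | 1⟩
  • {1,2}:  v_{1} + v_{2} = v_{4} — sig = ⟨2 | 1⟩
  • {0,3}:  v_{0} + v_{3} = v_{4} + v_{5} — sig = ⟨2 | 1 1⟩
  • {1,7}:  v_{1} + v_{7} = v_{4} + v_{5} + v_{8} — sig = ⟨2 | 1 1 1⟩
  • {2,3}:  v_{2} + v_{3} = 2·v_{4} + v_{5} — sig = ⟨2 | 1 2⟩
  • {3,7}:  v_{3} + v_{7} = 2·v_{4} + 2·v_{5} + v_{8} — sig = ⟨2 | 1 2 2⟩
  • {6,7}:  v_{6} + v_{7} = 2·v_{0} — sig = ⟨2 | 2⟩
  • {3,6,8}:  v_{3} + v_{6} + v_{8} = 0 — sig = ⟨3 | 0⟩
  • {1,4,5}:  v_{1} + v_{4} + v_{5} = v_{3} — sig = ⟨3 | 1⟩
  • {2,5,8}:  v_{2} + v_{5} + v_{8} = v_{7} — sig = ⟨3 | 1⟩
  • {4,5,6,8}:  v_{4} + v_{5} + v_{6} + v_{8} = v_{0} — sig = ⟨4 | 1⟩

so the primitive-relation signature multiset is
    |P|=2: 8 collections, coeffs (), (1), (1), (1,1), (1,1,1), (1,2), (1,2,2), (2)
    |P|=3: 3 collections, coeffs (), (1), (1)
    |P|=4: 1 collection, coeffs (1)


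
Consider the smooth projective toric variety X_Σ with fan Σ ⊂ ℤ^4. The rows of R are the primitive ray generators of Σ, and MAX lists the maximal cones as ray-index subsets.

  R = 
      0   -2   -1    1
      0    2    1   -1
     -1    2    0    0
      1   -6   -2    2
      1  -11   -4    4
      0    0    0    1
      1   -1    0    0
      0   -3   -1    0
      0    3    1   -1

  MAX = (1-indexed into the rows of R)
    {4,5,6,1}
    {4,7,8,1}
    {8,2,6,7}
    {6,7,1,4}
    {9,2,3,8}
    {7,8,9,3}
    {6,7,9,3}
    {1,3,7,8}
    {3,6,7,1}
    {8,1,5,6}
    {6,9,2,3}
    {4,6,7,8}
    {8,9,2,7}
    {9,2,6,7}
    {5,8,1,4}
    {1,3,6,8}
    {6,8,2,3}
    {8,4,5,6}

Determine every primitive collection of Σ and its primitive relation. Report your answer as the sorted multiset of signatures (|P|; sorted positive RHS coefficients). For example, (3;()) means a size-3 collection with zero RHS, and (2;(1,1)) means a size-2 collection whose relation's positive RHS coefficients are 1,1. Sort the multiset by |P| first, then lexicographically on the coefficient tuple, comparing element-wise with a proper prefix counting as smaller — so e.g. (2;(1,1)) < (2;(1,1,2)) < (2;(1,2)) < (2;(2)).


|primitive collections| = 14. Relations:

  {1,2}:  v_{1} + v_{2} = 0 — sig = (2;())
  {1,9}:  v_{1} + v_{9} = v_{3} + v_{7} — sig = (2;(1,1))
  {4,9}:  v_{4} + v_{9} = v_{1} + v_{7} — sig = (2;(1,1))
  {5,9}:  v_{5} + v_{9} = v_{1} + v_{4} — sig = (2;(1,1))
  {2,4}:  v_{2} + v_{4} = v_{6} + v_{7} + v_{8} — sig = (2;(1,1,1))
  {2,5}:  v_{2} + v_{5} = v_{4} + v_{6} + v_{8} — sig = (2;(1,1,1))
  {3,5}:  v_{3} + v_{5} = 3·v_{1} + v_{6} + v_{8} — sig = (2;(1,1,3))
  {3,4}:  v_{3} + v_{4} = 2·v_{1} — sig = (2;(2))
  {5,7}:  v_{5} + v_{7} = 2·v_{4} — sig = (2;(2))
  {6,8,9}:  v_{6} + v_{8} + v_{9} = 0 — sig = (3;())
  {2,3,7}:  v_{2} + v_{3} + v_{7} = v_{9} — sig = (3;(1))
  {1,4,6,8}:  v_{1} + v_{4} + v_{6} + v_{8} = v_{5} — sig = (4;(1))
  {1,6,7,8}:  v_{1} + v_{6} + v_{7} + v_{8} = v_{4} — sig = (4;(1))
  {3,6,7,8}:  v_{3} + v_{6} + v_{7} + v_{8} = v_{1} — sig = (4;(1))

so the primitive-relation signature multiset is
[(2;()), (2;(1,1)), (2;(1,1)), (2;(1,1)), (2;(1,1,1)), (2;(1,1,1)), (2;(1,1,3)), (2;(2)), (2;(2)), (3;()), (3;(1)), (4;(1)), (4;(1)), (4;(1))]


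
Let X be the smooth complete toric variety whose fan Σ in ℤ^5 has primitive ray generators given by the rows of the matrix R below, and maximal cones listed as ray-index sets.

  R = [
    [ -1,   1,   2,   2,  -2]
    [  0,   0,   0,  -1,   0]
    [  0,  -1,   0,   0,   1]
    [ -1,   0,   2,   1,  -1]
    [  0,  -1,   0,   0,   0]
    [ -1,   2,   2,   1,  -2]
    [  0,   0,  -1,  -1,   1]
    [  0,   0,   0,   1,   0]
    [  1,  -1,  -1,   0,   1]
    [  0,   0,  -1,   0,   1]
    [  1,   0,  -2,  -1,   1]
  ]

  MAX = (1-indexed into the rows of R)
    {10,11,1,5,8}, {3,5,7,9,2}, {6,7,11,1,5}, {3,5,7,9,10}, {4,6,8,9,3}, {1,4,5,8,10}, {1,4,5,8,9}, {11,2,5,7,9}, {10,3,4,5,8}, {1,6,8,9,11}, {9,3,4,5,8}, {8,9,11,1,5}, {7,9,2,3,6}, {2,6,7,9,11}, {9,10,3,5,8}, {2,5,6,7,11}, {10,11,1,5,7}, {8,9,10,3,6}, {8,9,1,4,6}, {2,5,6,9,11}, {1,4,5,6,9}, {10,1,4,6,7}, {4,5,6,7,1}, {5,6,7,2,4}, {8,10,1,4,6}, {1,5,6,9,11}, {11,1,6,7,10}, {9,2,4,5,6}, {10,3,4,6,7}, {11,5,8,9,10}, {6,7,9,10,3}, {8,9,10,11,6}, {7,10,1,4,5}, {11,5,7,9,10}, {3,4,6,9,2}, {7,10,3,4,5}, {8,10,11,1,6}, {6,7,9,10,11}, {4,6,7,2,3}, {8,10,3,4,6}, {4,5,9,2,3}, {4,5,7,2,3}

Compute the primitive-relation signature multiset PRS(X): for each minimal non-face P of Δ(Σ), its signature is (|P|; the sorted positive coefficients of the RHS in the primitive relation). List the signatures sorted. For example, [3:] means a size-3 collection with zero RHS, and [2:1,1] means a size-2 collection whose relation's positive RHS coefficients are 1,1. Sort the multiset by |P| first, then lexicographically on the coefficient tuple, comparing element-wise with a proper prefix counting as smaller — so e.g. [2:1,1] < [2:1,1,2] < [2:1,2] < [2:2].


|primitive collections| = 15. Relations:

  {2,8}:  v_{2} + v_{8} = 0 ; sig = [2:]
  {4,11}:  v_{4} + v_{11} = 0 ; sig = [2:]
  {2,10}:  v_{2} + v_{10} = v_{7} ; sig = [2:1]
  {7,8}:  v_{7} + v_{8} = v_{10} ; sig = [2:1]
  {1,2}:  v_{1} + v_{2} = v_{5} + v_{6} ; sig = [2:1,1]
  {1,3}:  v_{1} + v_{3} = v_{4} + v_{8} ; sig = [2:1,1]
  {3,11}:  v_{3} + v_{11} = v_{7} + v_{9} ; sig = [2:1,1]
  {1,7,9}:  v_{1} + v_{7} + v_{9} = v_{8} ; sig = [3:1]
  {3,5,6}:  v_{3} + v_{5} + v_{6} = v_{4} ; sig = [3:1]
  {4,7,9}:  v_{4} + v_{7} + v_{9} = v_{3} ; sig = [3:1]
  {5,6,8}:  v_{5} + v_{6} + v_{8} = v_{1} ; sig = [3:1]
  {4,9,10}:  v_{4} + v_{9} + v_{10} = v_{3} + v_{8} ; sig = [3:1,1]
  {5,6,10}:  v_{5} + v_{6} + v_{10} = v_{1} + v_{7} ; sig = [3:1,1]
  {1,9,10}:  v_{1} + v_{9} + v_{10} = 2·v_{8} ; sig = [3:2]
  {5,6,7,9}:  v_{5} + v_{6} + v_{7} + v_{9} = 0 ; sig = [4:]

Signatures (|P|; sorted positive RHS coefficients), sorted:
{ [2:] ×2,  [2:1] ×2,  [2:1,1] ×3,  [3:1] ×4,  [3:1,1] ×2,  [3:2],  [4:] }


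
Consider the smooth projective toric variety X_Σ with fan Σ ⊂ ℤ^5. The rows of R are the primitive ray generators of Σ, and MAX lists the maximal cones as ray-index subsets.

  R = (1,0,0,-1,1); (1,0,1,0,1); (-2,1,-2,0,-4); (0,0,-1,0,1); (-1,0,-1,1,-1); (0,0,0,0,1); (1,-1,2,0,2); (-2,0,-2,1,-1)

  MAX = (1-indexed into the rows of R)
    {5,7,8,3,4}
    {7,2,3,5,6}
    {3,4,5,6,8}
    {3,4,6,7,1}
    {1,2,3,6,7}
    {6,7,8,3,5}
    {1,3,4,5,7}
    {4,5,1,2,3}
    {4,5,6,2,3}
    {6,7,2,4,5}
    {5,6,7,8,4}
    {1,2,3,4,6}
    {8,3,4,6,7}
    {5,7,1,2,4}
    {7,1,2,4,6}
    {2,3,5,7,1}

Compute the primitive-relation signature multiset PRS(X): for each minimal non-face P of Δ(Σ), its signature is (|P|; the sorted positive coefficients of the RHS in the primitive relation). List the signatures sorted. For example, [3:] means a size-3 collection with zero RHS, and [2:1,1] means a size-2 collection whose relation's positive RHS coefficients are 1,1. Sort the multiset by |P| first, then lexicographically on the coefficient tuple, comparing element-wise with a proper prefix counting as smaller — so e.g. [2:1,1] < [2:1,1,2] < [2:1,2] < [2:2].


Minimal non-faces — 5 found among 8 rays, 16 max cones:

  {2,8}:  v_{2} + v_{8} = v_{5} + v_{6}  so sig = [2:1,1]
  {1,8}:  v_{1} + v_{8} = v_{3} + 2·v_{4} + v_{7}  so sig = [2:1,1,2]
  {1,5,6}:  v_{1} + v_{5} + v_{6} = v_{4}  so sig = [3:1]
  {2,3,4,7}:  v_{2} + v_{3} + v_{4} + v_{7} = 0  so sig = [4:]
  {3,4,5,6,7}:  v_{3} + v_{4} + v_{5} + v_{6} + v_{7} = v_{8}  so sig = [5:1]

Hence PRS(X_Σ) =
    [2:1,1]
    [2:1,1,2]
    [3:1]
    [4:]
    [5:1]


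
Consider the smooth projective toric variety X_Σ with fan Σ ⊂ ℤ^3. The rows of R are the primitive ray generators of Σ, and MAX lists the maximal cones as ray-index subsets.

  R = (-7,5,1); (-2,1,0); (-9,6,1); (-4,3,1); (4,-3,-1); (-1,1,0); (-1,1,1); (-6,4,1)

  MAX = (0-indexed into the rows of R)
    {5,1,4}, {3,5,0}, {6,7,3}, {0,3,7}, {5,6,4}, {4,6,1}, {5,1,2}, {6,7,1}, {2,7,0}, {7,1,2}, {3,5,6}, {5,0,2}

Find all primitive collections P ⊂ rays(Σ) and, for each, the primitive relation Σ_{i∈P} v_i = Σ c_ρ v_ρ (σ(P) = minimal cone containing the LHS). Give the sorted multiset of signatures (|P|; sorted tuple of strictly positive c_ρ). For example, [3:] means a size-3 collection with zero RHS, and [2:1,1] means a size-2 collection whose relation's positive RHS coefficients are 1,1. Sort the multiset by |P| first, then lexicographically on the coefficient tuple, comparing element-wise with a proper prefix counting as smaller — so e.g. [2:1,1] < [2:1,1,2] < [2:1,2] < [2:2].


Minimal non-faces — 11 found among 8 rays, 12 max cones:

  {3,4}:  v_{3} + v_{4} = 0 — sig = [2:]
  {0,1}:  v_{0} + v_{1} = v_{2} — sig = [2:1]
  {1,3}:  v_{1} + v_{3} = v_{7} — sig = [2:1]
  {4,7}:  v_{4} + v_{7} = v_{1} — sig = [2:1]
  {5,7}:  v_{5} + v_{7} = v_{0} — sig = [2:1]
  {0,4}:  v_{0} + v_{4} = v_{1} + v_{5} — sig = [2:1,1]
  {2,3}:  v_{2} + v_{3} = v_{0} + v_{7} — sig = [2:1,1]
  {2,6}:  v_{2} + v_{6} = v_{3} + v_{7} — sig = [2:1,1]
  {2,4}:  v_{2} + v_{4} = 2·v_{1} + v_{5} — sig = [2:1,2]
  {0,6}:  v_{0} + v_{6} = 2·v_{3} — sig = [2:2]
  {1,5,6}:  v_{1} + v_{5} + v_{6} = v_{3} — sig = [3:1]

Hence PRS(X_Σ) =
    [2:]
    [2:1]
    [2:1]
    [2:1]
    [2:1]
    [2:1,1]
    [2:1,1]
    [2:1,1]
    [2:1,2]
    [2:2]
    [3:1]


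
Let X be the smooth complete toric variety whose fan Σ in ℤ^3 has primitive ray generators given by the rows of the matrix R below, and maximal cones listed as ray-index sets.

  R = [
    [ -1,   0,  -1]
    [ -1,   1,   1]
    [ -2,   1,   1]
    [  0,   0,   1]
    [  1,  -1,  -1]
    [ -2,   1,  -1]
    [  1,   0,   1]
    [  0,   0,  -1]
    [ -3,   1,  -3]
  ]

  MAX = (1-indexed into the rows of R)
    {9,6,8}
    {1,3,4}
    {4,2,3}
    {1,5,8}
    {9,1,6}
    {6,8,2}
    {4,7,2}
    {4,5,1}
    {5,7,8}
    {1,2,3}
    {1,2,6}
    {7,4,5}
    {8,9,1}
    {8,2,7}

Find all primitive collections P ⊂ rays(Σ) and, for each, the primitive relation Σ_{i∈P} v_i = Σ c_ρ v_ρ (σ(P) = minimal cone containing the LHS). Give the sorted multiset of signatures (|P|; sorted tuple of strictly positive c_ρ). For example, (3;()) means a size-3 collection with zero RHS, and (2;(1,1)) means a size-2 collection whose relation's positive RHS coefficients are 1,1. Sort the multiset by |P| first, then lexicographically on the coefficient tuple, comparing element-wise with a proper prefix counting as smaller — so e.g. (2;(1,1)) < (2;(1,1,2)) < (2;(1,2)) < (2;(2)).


Σ has 18 primitive collections:

  {1,7}:  v_{1} + v_{7} = 0  ⇒ sig = (2;())
  {2,5}:  v_{2} + v_{5} = 0  ⇒ sig = (2;())
  {4,8}:  v_{4} + v_{8} = 0  ⇒ sig = (2;())
  {3,5}:  v_{3} + v_{5} = v_{1} + v_{4}  ⇒ sig = (2;(1,1))
  {3,7}:  v_{3} + v_{7} = v_{2} + v_{4}  ⇒ sig = (2;(1,1))
  {3,8}:  v_{3} + v_{8} = v_{1} + v_{2}  ⇒ sig = (2;(1,1))
  {4,6}:  v_{4} + v_{6} = v_{1} + v_{2}  ⇒ sig = (2;(1,1))
  {4,9}:  v_{4} + v_{9} = v_{1} + v_{6}  ⇒ sig = (2;(1,1))
  {5,6}:  v_{5} + v_{6} = v_{1} + v_{8}  ⇒ sig = (2;(1,1))
  {6,7}:  v_{6} + v_{7} = v_{2} + v_{8}  ⇒ sig = (2;(1,1))
  {7,9}:  v_{7} + v_{9} = v_{6} + v_{8}  ⇒ sig = (2;(1,1))
  {3,9}:  v_{3} + v_{9} = 2·v_{1} + v_{2} + v_{6}  ⇒ sig = (2;(1,1,2))
  {2,9}:  v_{2} + v_{9} = 2·v_{6}  ⇒ sig = (2;(2))
  {3,6}:  v_{3} + v_{6} = 2·v_{1} + 2·v_{2}  ⇒ sig = (2;(2,2))
  {5,9}:  v_{5} + v_{9} = 2·v_{1} + 2·v_{8}  ⇒ sig = (2;(2,2))
  {1,2,4}:  v_{1} + v_{2} + v_{4} = v_{3}  ⇒ sig = (3;(1))
  {1,2,8}:  v_{1} + v_{2} + v_{8} = v_{6}  ⇒ sig = (3;(1))
  {1,6,8}:  v_{1} + v_{6} + v_{8} = v_{9}  ⇒ sig = (3;(1))

so the primitive-relation signature multiset is
[(2;()), (2;()), (2;()), (2;(1,1)), (2;(1,1)), (2;(1,1)), (2;(1,1)), (2;(1,1)), (2;(1,1)), (2;(1,1)), (2;(1,1)), (2;(1,1,2)), (2;(2)), (2;(2,2)), (2;(2,2)), (3;(1)), (3;(1)), (3;(1))]


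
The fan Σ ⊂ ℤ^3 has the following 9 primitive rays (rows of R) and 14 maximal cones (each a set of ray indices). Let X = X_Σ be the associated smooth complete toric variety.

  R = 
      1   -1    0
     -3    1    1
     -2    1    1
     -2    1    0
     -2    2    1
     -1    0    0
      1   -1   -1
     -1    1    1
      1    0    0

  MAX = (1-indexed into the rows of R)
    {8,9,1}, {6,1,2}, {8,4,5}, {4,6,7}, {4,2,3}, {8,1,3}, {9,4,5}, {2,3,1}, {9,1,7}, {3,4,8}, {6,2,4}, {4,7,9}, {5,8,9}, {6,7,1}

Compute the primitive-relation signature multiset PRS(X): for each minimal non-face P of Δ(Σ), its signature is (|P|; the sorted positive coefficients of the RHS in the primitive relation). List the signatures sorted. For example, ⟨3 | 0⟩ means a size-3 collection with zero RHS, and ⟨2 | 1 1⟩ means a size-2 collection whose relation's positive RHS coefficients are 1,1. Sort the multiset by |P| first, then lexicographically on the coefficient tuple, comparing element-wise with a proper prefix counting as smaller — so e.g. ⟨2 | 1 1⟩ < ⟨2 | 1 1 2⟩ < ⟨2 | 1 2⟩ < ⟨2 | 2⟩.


Δ(Σ) — 9 vertices, 16 min non-faces:

  {6,9}:  v_{6} + v_{9} = 0 ; sig = ⟨2 | 0⟩
  {7,8}:  v_{7} + v_{8} = 0 ; sig = ⟨2 | 0⟩
  {1,4}:  v_{1} + v_{4} = v_{6} ; sig = ⟨2 | 1⟩
  {1,5}:  v_{1} + v_{5} = v_{8} ; sig = ⟨2 | 1⟩
  {2,9}:  v_{2} + v_{9} = v_{3} ; sig = ⟨2 | 1⟩
  {3,6}:  v_{3} + v_{6} = v_{2} ; sig = ⟨2 | 1⟩
  {3,7}:  v_{3} + v_{7} = v_{6} ; sig = ⟨2 | 1⟩
  {3,9}:  v_{3} + v_{9} = v_{8} ; sig = ⟨2 | 1⟩
  {6,8}:  v_{6} + v_{8} = v_{3} ; sig = ⟨2 | 1⟩
  {5,6}:  v_{5} + v_{6} = v_{4} + v_{8} ; sig = ⟨2 | 1 1⟩
  {5,7}:  v_{5} + v_{7} = v_{4} + v_{9} ; sig = ⟨2 | 1 1⟩
  {2,5}:  v_{2} + v_{5} = v_{3} + v_{4} + v_{8} ; sig = ⟨2 | 1 1 1⟩
  {3,5}:  v_{3} + v_{5} = v_{4} + 2·v_{8} ; sig = ⟨2 | 1 2⟩
  {2,7}:  v_{2} + v_{7} = 2·v_{6} ; sig = ⟨2 | 2⟩
  {2,8}:  v_{2} + v_{8} = 2·v_{3} ; sig = ⟨2 | 2⟩
  {4,8,9}:  v_{4} + v_{8} + v_{9} = v_{5} ; sig = ⟨3 | 1⟩

Signatures (|P|; sorted positive RHS coefficients), sorted:
[⟨2 | 0⟩, ⟨2 | 0⟩, ⟨2 | 1⟩, ⟨2 | 1⟩, ⟨2 | 1⟩, ⟨2 | 1⟩, ⟨2 | 1⟩, ⟨2 | 1⟩, ⟨2 | 1⟩, ⟨2 | 1 1⟩, ⟨2 | 1 1⟩, ⟨2 | 1 1 1⟩, ⟨2 | 1 2⟩, ⟨2 | 2⟩, ⟨2 | 2⟩, ⟨3 | 1⟩]


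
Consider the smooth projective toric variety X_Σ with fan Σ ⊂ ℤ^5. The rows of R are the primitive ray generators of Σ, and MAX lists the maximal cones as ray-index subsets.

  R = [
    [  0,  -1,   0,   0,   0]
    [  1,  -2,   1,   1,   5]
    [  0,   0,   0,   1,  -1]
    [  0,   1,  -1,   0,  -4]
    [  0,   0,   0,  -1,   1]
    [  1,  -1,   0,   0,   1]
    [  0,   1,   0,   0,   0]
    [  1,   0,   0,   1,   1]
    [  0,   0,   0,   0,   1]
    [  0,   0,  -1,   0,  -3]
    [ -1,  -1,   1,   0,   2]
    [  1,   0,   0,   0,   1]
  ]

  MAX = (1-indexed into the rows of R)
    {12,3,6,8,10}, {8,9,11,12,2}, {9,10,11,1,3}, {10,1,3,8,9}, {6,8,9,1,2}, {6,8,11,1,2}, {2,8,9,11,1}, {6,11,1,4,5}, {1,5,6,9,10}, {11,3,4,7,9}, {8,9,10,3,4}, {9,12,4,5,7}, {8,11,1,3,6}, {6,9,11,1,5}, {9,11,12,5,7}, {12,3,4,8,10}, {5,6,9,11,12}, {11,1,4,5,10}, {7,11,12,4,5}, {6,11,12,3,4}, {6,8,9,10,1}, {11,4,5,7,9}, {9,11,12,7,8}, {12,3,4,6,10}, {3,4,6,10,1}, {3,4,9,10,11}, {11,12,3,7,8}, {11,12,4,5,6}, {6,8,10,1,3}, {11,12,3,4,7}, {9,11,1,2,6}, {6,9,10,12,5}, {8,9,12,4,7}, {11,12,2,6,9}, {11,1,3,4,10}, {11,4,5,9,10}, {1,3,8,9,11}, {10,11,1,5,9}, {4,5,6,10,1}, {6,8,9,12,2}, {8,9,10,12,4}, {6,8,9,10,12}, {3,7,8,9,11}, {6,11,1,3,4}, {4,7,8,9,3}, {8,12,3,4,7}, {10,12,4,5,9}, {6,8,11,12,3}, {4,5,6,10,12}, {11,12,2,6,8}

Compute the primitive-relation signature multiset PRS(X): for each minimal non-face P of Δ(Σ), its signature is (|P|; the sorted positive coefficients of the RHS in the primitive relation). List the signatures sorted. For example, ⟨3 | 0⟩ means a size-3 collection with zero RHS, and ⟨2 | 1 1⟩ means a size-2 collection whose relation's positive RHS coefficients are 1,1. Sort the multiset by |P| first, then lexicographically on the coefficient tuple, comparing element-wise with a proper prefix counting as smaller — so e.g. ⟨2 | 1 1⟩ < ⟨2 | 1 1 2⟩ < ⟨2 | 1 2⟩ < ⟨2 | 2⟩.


23 collections generate NE(X_Σ); each relation:

  • {1,7}:  v_{1} + v_{7} = 0  ⟹  sig = ⟨2 | 0⟩
  • {3,5}:  v_{3} + v_{5} = 0  ⟹  sig = ⟨2 | 0⟩
  • {1,12}:  v_{1} + v_{12} = v_{6}  ⟹  sig = ⟨2 | 1⟩
  • {6,7}:  v_{6} + v_{7} = v_{12}  ⟹  sig = ⟨2 | 1⟩
  • {2,4}:  v_{2} + v_{4} = v_{1} + v_{8}  ⟹  sig = ⟨2 | 1 1⟩
  • {5,8}:  v_{5} + v_{8} = v_{9} + v_{12}  ⟹  sig = ⟨2 | 1 1⟩
  • {7,10}:  v_{7} + v_{10} = v_{4} + v_{9}  ⟹  sig = ⟨2 | 1 1⟩
  • {2,7}:  v_{2} + v_{7} = v_{8} + v_{9} + v_{11} + v_{12}  ⟹  sig = ⟨2 | 1 1 1 1⟩
  • {2,5}:  v_{2} + v_{5} = v_{6} + 2·v_{9} + v_{11} + v_{12}  ⟹  sig = ⟨2 | 1 1 1 2⟩
  • {2,3}:  v_{2} + v_{3} = v_{1} + 2·v_{8} + v_{11}  ⟹  sig = ⟨2 | 1 1 2⟩
  • {2,10}:  v_{2} + v_{10} = 2·v_{1} + v_{8} + v_{9}  ⟹  sig = ⟨2 | 1 1 2⟩
  • {1,4,9}:  v_{1} + v_{4} + v_{9} = v_{10}  ⟹  sig = ⟨3 | 1⟩
  • {3,9,12}:  v_{3} + v_{9} + v_{12} = v_{8}  ⟹  sig = ⟨3 | 1⟩
  • {4,8,11}:  v_{4} + v_{8} + v_{11} = v_{3}  ⟹  sig = ⟨3 | 1⟩
  • {10,11,12}:  v_{10} + v_{11} + v_{12} = v_{1}  ⟹  sig = ⟨3 | 1⟩
  • {3,6,9}:  v_{3} + v_{6} + v_{9} = v_{1} + v_{8}  ⟹  sig = ⟨3 | 1 1⟩
  • {4,6,9}:  v_{4} + v_{6} + v_{9} = v_{10} + v_{12}  ⟹  sig = ⟨3 | 1 1⟩
  • {1,4,8}:  v_{1} + v_{4} + v_{8} = v_{3} + v_{10} + v_{12}  ⟹  sig = ⟨3 | 1 1 1⟩
  • {8,10,11}:  v_{8} + v_{10} + v_{11} = v_{1} + v_{3} + v_{9}  ⟹  sig = ⟨3 | 1 1 1⟩
  • {4,6,8}:  v_{4} + v_{6} + v_{8} = v_{3} + v_{10} + 2·v_{12}  ⟹  sig = ⟨3 | 1 1 2⟩
  • {6,10,11}:  v_{6} + v_{10} + v_{11} = 2·v_{1}  ⟹  sig = ⟨3 | 2⟩
  • {4,9,11,12}:  v_{4} + v_{9} + v_{11} + v_{12} = 0  ⟹  sig = ⟨4 | 0⟩
  • {6,8,9,11}:  v_{6} + v_{8} + v_{9} + v_{11} = v_{2}  ⟹  sig = ⟨4 | 1⟩

Hence PRS(X_Σ) =
[⟨2 | 0⟩, ⟨2 | 0⟩, ⟨2 | 1⟩, ⟨2 | 1⟩, ⟨2 | 1 1⟩, ⟨2 | 1 1⟩, ⟨2 | 1 1⟩, ⟨2 | 1 1 1 1⟩, ⟨2 | 1 1 1 2⟩, ⟨2 | 1 1 2⟩, ⟨2 | 1 1 2⟩, ⟨3 | 1⟩, ⟨3 | 1⟩, ⟨3 | 1⟩, ⟨3 | 1⟩, ⟨3 | 1 1⟩, ⟨3 | 1 1⟩, ⟨3 | 1 1 1⟩, ⟨3 | 1 1 1⟩, ⟨3 | 1 1 2⟩, ⟨3 | 2⟩, ⟨4 | 0⟩, ⟨4 | 1⟩]


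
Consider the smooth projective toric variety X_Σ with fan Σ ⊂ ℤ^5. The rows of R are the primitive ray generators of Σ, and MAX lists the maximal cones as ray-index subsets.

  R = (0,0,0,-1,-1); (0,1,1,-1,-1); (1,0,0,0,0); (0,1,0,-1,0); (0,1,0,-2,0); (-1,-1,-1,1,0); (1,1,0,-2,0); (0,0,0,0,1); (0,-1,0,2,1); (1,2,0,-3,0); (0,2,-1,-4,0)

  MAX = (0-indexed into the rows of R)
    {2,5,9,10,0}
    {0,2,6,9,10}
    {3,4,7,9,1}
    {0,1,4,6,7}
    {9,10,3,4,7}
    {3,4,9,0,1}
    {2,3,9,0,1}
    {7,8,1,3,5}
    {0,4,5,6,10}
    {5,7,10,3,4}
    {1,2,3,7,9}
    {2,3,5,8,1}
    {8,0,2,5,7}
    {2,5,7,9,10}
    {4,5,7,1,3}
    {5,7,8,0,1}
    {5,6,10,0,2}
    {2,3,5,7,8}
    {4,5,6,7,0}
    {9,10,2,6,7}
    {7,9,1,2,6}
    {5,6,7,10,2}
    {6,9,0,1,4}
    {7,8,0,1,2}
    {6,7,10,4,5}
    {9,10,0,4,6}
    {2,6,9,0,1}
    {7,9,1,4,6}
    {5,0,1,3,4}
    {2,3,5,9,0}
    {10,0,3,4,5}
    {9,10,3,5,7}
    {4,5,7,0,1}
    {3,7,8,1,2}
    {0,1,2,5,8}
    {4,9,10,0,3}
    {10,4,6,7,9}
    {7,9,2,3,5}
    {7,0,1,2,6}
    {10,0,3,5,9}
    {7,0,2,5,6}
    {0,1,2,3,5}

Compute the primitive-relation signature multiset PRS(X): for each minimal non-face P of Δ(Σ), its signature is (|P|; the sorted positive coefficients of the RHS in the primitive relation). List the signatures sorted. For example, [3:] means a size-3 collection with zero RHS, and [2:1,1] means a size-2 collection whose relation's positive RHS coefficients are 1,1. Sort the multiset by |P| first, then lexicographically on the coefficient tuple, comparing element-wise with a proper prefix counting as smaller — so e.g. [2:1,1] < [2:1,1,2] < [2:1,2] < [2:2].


Δ(Σ) — 11 vertices, 17 min non-faces:

  P = {2,4}:  v_{2} + v_{4} = v_{6}  ⟹  sig = [2:1]
  P = {3,6}:  v_{3} + v_{6} = v_{9}  ⟹  sig = [2:1]
  P = {4,8}:  v_{4} + v_{8} = v_{7}  ⟹  sig = [2:1]
  P = {6,8}:  v_{6} + v_{8} = v_{2} + v_{7}  ⟹  sig = [2:1,1]
  P = {8,9}:  v_{8} + v_{9} = v_{2} + v_{3} + v_{7}  ⟹  sig = [2:1,1,1]
  P = {8,10}:  v_{8} + v_{10} = v_{5} + v_{7} + v_{9}  ⟹  sig = [2:1,1,1]
  P = {1,10}:  v_{1} + v_{10} = v_{0} + 2·v_{3} + v_{4}  ⟹  sig = [2:1,1,2]
  P = {0,3,8}:  v_{0} + v_{3} + v_{8} = 0  ⟹  sig = [3:]
  P = {0,3,7}:  v_{0} + v_{3} + v_{7} = v_{4}  ⟹  sig = [3:1]
  P = {4,5,9}:  v_{4} + v_{5} + v_{9} = v_{10}  ⟹  sig = [3:1]
  P = {0,7,9}:  v_{0} + v_{7} + v_{9} = v_{4} + v_{6}  ⟹  sig = [3:1,1]
  P = {1,5,6}:  v_{1} + v_{5} + v_{6} = v_{0} + v_{3}  ⟹  sig = [3:1,1]
  P = {5,6,9}:  v_{5} + v_{6} + v_{9} = v_{2} + v_{10}  ⟹  sig = [3:1,1]
  P = {0,7,10}:  v_{0} + v_{7} + v_{10} = 2·v_{4} + v_{5} + v_{6}  ⟹  sig = [3:1,1,2]
  P = {1,5,9}:  v_{1} + v_{5} + v_{9} = v_{0} + 2·v_{3}  ⟹  sig = [3:1,2]
  P = {2,3,10}:  v_{2} + v_{3} + v_{10} = v_{5} + 2·v_{9}  ⟹  sig = [3:1,2]
  P = {1,2,5,7}:  v_{1} + v_{2} + v_{5} + v_{7} = 0  ⟹  sig = [4:]

Hence PRS(X_Σ) =
[[2:1], [2:1], [2:1], [2:1,1], [2:1,1,1], [2:1,1,1], [2:1,1,2], [3:], [3:1], [3:1], [3:1,1], [3:1,1], [3:1,1], [3:1,1,2], [3:1,2], [3:1,2], [4:]]


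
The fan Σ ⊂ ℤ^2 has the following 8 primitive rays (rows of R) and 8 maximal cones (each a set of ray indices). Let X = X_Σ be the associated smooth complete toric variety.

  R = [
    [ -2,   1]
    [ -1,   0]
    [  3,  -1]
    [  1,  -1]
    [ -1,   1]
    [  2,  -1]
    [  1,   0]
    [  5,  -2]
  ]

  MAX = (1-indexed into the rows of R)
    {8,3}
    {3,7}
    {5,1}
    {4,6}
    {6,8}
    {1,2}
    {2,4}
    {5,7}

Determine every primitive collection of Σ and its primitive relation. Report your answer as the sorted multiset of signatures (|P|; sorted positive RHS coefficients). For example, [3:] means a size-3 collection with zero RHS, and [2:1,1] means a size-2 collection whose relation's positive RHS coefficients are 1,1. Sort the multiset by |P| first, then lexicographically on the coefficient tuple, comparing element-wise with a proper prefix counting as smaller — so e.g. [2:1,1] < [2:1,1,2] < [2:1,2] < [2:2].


20 minimal non-faces of Δ(Σ) (on 8 rays):

  P = {1,6}:  v_{1} + v_{6} = 0  so sig = [2:]
  P = {2,7}:  v_{2} + v_{7} = 0  so sig = [2:]
  P = {4,5}:  v_{4} + v_{5} = 0  so sig = [2:]
  P = {1,3}:  v_{1} + v_{3} = v_{7}  so sig = [2:1]
  P = {1,4}:  v_{1} + v_{4} = v_{2}  so sig = [2:1]
  P = {1,7}:  v_{1} + v_{7} = v_{5}  so sig = [2:1]
  P = {1,8}:  v_{1} + v_{8} = v_{3}  so sig = [2:1]
  P = {2,3}:  v_{2} + v_{3} = v_{6}  so sig = [2:1]
  P = {2,5}:  v_{2} + v_{5} = v_{1}  so sig = [2:1]
  P = {2,6}:  v_{2} + v_{6} = v_{4}  so sig = [2:1]
  P = {3,6}:  v_{3} + v_{6} = v_{8}  so sig = [2:1]
  P = {4,7}:  v_{4} + v_{7} = v_{6}  so sig = [2:1]
  P = {5,6}:  v_{5} + v_{6} = v_{7}  so sig = [2:1]
  P = {6,7}:  v_{6} + v_{7} = v_{3}  so sig = [2:1]
  P = {5,8}:  v_{5} + v_{8} = v_{3} + v_{7}  so sig = [2:1,1]
  P = {2,8}:  v_{2} + v_{8} = 2·v_{6}  so sig = [2:2]
  P = {3,4}:  v_{3} + v_{4} = 2·v_{6}  so sig = [2:2]
  P = {3,5}:  v_{3} + v_{5} = 2·v_{7}  so sig = [2:2]
  P = {7,8}:  v_{7} + v_{8} = 2·v_{3}  so sig = [2:2]
  P = {4,8}:  v_{4} + v_{8} = 3·v_{6}  so sig = [2:3]

Signatures (|P|; sorted positive RHS coefficients), sorted:
    |P|=2: 20 collections, coeffs (), (), (), (1), (1), (1), (1), (1), (1), (1), (1), (1), (1), (1), (1,1), (2), (2), (2), (2), (3)


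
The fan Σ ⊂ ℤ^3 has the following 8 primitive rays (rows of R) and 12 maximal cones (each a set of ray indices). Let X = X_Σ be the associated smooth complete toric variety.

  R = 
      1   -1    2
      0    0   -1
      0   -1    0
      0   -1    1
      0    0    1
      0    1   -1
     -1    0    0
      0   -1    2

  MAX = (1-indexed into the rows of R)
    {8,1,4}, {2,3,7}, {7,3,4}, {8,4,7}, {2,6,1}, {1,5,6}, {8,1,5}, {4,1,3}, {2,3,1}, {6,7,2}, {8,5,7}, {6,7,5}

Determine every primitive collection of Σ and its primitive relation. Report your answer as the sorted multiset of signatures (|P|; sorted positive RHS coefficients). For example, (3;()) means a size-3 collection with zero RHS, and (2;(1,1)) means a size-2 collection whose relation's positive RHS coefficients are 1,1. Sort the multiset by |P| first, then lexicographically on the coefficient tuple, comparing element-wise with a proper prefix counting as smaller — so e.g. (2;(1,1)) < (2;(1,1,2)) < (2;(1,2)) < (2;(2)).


Σ has 10 primitive collections:

  P = {2,5}:  v_{2} + v_{5} = 0  ⇒ sig = (2;())
  P = {4,6}:  v_{4} + v_{6} = 0  ⇒ sig = (2;())
  P = {1,7}:  v_{1} + v_{7} = v_{8}  ⇒ sig = (2;(1))
  P = {2,4}:  v_{2} + v_{4} = v_{3}  ⇒ sig = (2;(1))
  P = {2,8}:  v_{2} + v_{8} = v_{4}  ⇒ sig = (2;(1))
  P = {3,5}:  v_{3} + v_{5} = v_{4}  ⇒ sig = (2;(1))
  P = {3,6}:  v_{3} + v_{6} = v_{2}  ⇒ sig = (2;(1))
  P = {4,5}:  v_{4} + v_{5} = v_{8}  ⇒ sig = (2;(1))
  P = {6,8}:  v_{6} + v_{8} = v_{5}  ⇒ sig = (2;(1))
  P = {3,8}:  v_{3} + v_{8} = 2·v_{4}  ⇒ sig = (2;(2))

Sorted signature multiset PRS(X):
[(2;()), (2;()), (2;(1)), (2;(1)), (2;(1)), (2;(1)), (2;(1)), (2;(1)), (2;(1)), (2;(2))]


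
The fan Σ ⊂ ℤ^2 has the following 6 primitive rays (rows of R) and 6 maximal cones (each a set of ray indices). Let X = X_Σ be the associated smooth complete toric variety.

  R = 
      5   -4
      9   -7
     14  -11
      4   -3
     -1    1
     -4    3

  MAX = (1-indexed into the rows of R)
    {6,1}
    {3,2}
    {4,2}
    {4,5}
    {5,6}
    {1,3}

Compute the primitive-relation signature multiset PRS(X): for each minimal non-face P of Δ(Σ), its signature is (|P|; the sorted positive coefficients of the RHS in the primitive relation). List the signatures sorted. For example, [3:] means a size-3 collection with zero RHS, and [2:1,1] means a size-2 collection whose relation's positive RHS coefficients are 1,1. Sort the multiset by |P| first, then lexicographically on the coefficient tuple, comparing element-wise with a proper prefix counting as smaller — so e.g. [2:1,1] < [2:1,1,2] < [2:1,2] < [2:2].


The 9 primitive collections of Σ (r=6, n=2):

  • {4,6}:  v_{4} + v_{6} = 0  so sig = [2:]
  • {1,2}:  v_{1} + v_{2} = v_{3}  so sig = [2:1]
  • {1,4}:  v_{1} + v_{4} = v_{2}  so sig = [2:1]
  • {1,5}:  v_{1} + v_{5} = v_{4}  so sig = [2:1]
  • {2,6}:  v_{2} + v_{6} = v_{1}  so sig = [2:1]
  • {3,5}:  v_{3} + v_{5} = v_{2} + v_{4}  so sig = [2:1,1]
  • {2,5}:  v_{2} + v_{5} = 2·v_{4}  so sig = [2:2]
  • {3,4}:  v_{3} + v_{4} = 2·v_{2}  so sig = [2:2]
  • {3,6}:  v_{3} + v_{6} = 2·v_{1}  so sig = [2:2]

Signatures (|P|; sorted positive RHS coefficients), sorted:
    |P|=2: 9 collections, coeffs (), (1), (1), (1), (1), (1,1), (2), (2), (2)


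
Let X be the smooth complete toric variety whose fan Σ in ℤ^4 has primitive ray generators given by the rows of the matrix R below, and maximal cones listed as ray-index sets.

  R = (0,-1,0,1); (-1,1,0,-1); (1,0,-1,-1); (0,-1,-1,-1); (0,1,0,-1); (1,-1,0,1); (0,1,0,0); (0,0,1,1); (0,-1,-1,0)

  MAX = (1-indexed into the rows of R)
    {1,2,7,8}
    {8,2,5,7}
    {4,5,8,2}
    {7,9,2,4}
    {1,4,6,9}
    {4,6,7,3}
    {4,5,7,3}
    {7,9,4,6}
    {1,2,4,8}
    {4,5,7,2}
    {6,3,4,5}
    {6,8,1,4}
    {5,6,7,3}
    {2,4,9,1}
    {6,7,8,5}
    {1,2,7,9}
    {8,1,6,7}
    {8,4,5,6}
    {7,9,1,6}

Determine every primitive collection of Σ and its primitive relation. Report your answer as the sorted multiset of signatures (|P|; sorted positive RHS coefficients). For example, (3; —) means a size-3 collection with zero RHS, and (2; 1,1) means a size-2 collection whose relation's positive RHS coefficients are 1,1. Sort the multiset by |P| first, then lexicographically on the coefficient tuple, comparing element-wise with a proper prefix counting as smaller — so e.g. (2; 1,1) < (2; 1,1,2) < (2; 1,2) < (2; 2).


The 11 primitive collections of Σ (r=9, n=4):

  {1,5}:  v_{1} + v_{5} = 0  so sig = (2; —)
  {2,6}:  v_{2} + v_{6} = 0  so sig = (2; —)
  {8,9}:  v_{8} + v_{9} = v_{1}  so sig = (2; 1)
  {3,8}:  v_{3} + v_{8} = v_{5} + v_{6}  so sig = (2; 1,1)
  {5,9}:  v_{5} + v_{9} = v_{4} + v_{7}  so sig = (2; 1,1)
  {1,3}:  v_{1} + v_{3} = v_{4} + v_{6} + v_{7}  so sig = (2; 1,1,1)
  {2,3}:  v_{2} + v_{3} = v_{4} + v_{5} + v_{7}  so sig = (2; 1,1,1)
  {3,9}:  v_{3} + v_{9} = 2·v_{4} + v_{6} + 2·v_{7}  so sig = (2; 1,2,2)
  {4,7,8}:  v_{4} + v_{7} + v_{8} = 0  so sig = (3; —)
  {1,4,7}:  v_{1} + v_{4} + v_{7} = v_{9}  so sig = (3; 1)
  {4,5,6,7}:  v_{4} + v_{5} + v_{6} + v_{7} = v_{3}  so sig = (4; 1)

Signatures (|P|; sorted positive RHS coefficients), sorted:
    |P|=2: 8 collections, coeffs (), (), (1), (1,1), (1,1), (1,1,1), (1,1,1), (1,2,2)
    |P|=3: 2 collections, coeffs (), (1)
    |P|=4: 1 collection, coeffs (1)


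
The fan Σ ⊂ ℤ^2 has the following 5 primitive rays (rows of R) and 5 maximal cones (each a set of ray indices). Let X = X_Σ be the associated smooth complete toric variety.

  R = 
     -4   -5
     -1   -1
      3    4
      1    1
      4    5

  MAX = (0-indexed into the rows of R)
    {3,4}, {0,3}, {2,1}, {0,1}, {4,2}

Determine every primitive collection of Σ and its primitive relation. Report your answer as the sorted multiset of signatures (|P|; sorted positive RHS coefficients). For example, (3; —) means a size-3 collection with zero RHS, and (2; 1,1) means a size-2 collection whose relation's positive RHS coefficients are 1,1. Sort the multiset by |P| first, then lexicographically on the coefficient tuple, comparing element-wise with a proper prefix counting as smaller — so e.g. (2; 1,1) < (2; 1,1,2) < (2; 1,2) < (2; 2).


5 minimal non-faces of Δ(Σ) (on 5 rays):

  {0,4}:  v_{0} + v_{4} = 0  so sig = (2; —)
  {1,3}:  v_{1} + v_{3} = 0  so sig = (2; —)
  {0,2}:  v_{0} + v_{2} = v_{1}  so sig = (2; 1)
  {1,4}:  v_{1} + v_{4} = v_{2}  so sig = (2; 1)
  {2,3}:  v_{2} + v_{3} = v_{4}  so sig = (2; 1)

Sorted signature multiset PRS(X):
[(2; —), (2; —), (2; 1), (2; 1), (2; 1)]


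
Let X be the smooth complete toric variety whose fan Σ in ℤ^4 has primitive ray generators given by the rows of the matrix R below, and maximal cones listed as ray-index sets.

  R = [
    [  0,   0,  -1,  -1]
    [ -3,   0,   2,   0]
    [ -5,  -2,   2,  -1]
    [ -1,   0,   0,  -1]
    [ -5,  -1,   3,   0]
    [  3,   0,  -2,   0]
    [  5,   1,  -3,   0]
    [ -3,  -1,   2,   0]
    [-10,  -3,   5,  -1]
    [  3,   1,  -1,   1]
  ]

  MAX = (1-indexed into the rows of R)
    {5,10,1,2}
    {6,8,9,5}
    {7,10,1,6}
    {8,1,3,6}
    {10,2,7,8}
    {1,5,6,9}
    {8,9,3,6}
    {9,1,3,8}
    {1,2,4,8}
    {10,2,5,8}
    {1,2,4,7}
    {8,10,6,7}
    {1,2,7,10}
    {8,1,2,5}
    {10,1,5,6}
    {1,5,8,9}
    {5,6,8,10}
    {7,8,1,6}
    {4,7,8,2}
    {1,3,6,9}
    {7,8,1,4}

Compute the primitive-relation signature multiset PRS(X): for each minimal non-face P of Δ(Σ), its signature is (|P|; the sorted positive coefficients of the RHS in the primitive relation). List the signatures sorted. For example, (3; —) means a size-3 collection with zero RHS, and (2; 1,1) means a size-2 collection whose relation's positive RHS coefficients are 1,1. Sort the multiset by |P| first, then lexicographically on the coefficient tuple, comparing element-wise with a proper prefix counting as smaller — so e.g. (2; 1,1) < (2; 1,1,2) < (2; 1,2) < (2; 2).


The 18 primitive collections of Σ (r=10, n=4):

  P = {2,6}:  v_{2} + v_{6} = 0  →  sig = (2; —)
  P = {5,7}:  v_{5} + v_{7} = 0  →  sig = (2; —)
  P = {3,5}:  v_{3} + v_{5} = v_{9}  →  sig = (2; 1)
  P = {7,9}:  v_{7} + v_{9} = v_{3}  →  sig = (2; 1)
  P = {3,10}:  v_{3} + v_{10} = v_{5} + v_{6}  →  sig = (2; 1,1)
  P = {4,10}:  v_{4} + v_{10} = v_{2} + v_{7}  →  sig = (2; 1,1)
  P = {2,3}:  v_{2} + v_{3} = v_{1} + v_{5} + v_{8}  →  sig = (2; 1,1,1)
  P = {3,7}:  v_{3} + v_{7} = v_{1} + v_{6} + v_{8}  →  sig = (2; 1,1,1)
  P = {4,5}:  v_{4} + v_{5} = v_{1} + v_{2} + v_{8}  →  sig = (2; 1,1,1)
  P = {4,6}:  v_{4} + v_{6} = v_{1} + v_{7} + v_{8}  →  sig = (2; 1,1,1)
  P = {2,9}:  v_{2} + v_{9} = v_{1} + 2·v_{5} + v_{8}  →  sig = (2; 1,1,2)
  P = {9,10}:  v_{9} + v_{10} = 2·v_{5} + v_{6}  →  sig = (2; 1,2)
  P = {4,9}:  v_{4} + v_{9} = 2·v_{1} + v_{5} + 2·v_{8}  →  sig = (2; 1,2,2)
  P = {3,4}:  v_{3} + v_{4} = 2·v_{1} + 2·v_{8}  →  sig = (2; 2,2)
  P = {1,8,10}:  v_{1} + v_{8} + v_{10} = 0  →  sig = (3; —)
  P = {1,2,7,8}:  v_{1} + v_{2} + v_{7} + v_{8} = v_{4}  →  sig = (4; 1)
  P = {1,5,6,8}:  v_{1} + v_{5} + v_{6} + v_{8} = v_{3}  →  sig = (4; 1)
  P = {1,6,8,9}:  v_{1} + v_{6} + v_{8} + v_{9} = 2·v_{3}  →  sig = (4; 2)

so the primitive-relation signature multiset is
[(2; —), (2; —), (2; 1), (2; 1), (2; 1,1), (2; 1,1), (2; 1,1,1), (2; 1,1,1), (2; 1,1,1), (2; 1,1,1), (2; 1,1,2), (2; 1,2), (2; 1,2,2), (2; 2,2), (3; —), (4; 1), (4; 1), (4; 2)]


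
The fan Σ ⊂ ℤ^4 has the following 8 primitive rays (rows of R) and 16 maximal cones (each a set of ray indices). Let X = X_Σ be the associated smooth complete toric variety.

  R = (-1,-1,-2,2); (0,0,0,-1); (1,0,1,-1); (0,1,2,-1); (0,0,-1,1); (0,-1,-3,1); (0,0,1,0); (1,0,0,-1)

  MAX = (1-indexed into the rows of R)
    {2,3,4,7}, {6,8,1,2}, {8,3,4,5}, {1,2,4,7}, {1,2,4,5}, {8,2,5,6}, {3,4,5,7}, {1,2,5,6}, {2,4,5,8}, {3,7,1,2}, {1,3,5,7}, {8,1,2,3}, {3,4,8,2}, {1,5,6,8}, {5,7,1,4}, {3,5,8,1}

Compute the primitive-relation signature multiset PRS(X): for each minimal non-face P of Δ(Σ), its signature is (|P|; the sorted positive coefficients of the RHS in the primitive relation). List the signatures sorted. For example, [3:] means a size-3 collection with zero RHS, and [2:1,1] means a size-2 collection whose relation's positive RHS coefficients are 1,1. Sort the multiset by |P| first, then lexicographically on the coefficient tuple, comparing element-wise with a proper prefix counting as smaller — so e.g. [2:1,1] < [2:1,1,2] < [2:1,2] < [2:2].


9 minimal non-faces of Δ(Σ) (on 8 rays):

  P = {7,8}:  v_{7} + v_{8} = v_{3}  ⟹  sig = [2:1]
  P = {4,6}:  v_{4} + v_{6} = v_{2} + v_{5}  ⟹  sig = [2:1,1]
  P = {6,7}:  v_{6} + v_{7} = v_{1} + v_{8}  ⟹  sig = [2:1,1]
  P = {3,6}:  v_{3} + v_{6} = v_{1} + 2·v_{8}  ⟹  sig = [2:1,2]
  P = {1,4,8}:  v_{1} + v_{4} + v_{8} = 0  ⟹  sig = [3:]
  P = {2,5,7}:  v_{2} + v_{5} + v_{7} = 0  ⟹  sig = [3:]
  P = {1,3,4}:  v_{1} + v_{3} + v_{4} = v_{7}  ⟹  sig = [3:1]
  P = {2,3,5}:  v_{2} + v_{3} + v_{5} = v_{8}  ⟹  sig = [3:1]
  P = {1,2,5,8}:  v_{1} + v_{2} + v_{5} + v_{8} = v_{6}  ⟹  sig = [4:1]

Hence PRS(X_Σ) =
{ [2:1],  [2:1,1] ×2,  [2:1,2],  [3:] ×2,  [3:1] ×2,  [4:1] }


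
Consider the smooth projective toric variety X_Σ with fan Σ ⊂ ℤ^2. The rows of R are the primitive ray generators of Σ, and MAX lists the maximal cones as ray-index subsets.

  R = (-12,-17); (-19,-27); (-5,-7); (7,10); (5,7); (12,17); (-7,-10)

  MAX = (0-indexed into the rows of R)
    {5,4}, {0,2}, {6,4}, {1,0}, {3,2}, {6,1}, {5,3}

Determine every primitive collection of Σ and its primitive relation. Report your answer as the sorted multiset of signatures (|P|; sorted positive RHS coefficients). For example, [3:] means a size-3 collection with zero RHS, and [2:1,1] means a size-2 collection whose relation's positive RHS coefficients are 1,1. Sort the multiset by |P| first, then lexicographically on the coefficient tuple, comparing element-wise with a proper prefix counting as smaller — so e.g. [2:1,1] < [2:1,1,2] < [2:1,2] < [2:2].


Σ has 14 primitive collections:

  P={0,5}:  v_{0} + v_{5} = 0  ⟹  sig = [2:]
  P={2,4}:  v_{2} + v_{4} = 0  ⟹  sig = [2:]
  P={3,6}:  v_{3} + v_{6} = 0  ⟹  sig = [2:]
  P={0,3}:  v_{0} + v_{3} = v_{2}  ⟹  sig = [2:1]
  P={0,4}:  v_{0} + v_{4} = v_{6}  ⟹  sig = [2:1]
  P={0,6}:  v_{0} + v_{6} = v_{1}  ⟹  sig = [2:1]
  P={1,3}:  v_{1} + v_{3} = v_{0}  ⟹  sig = [2:1]
  P={1,5}:  v_{1} + v_{5} = v_{6}  ⟹  sig = [2:1]
  P={2,5}:  v_{2} + v_{5} = v_{3}  ⟹  sig = [2:1]
  P={2,6}:  v_{2} + v_{6} = v_{0}  ⟹  sig = [2:1]
  P={3,4}:  v_{3} + v_{4} = v_{5}  ⟹  sig = [2:1]
  P={5,6}:  v_{5} + v_{6} = v_{4}  ⟹  sig = [2:1]
  P={1,2}:  v_{1} + v_{2} = 2·v_{0}  ⟹  sig = [2:2]
  P={1,4}:  v_{1} + v_{4} = 2·v_{6}  ⟹  sig = [2:2]

so the primitive-relation signature multiset is
[[2:], [2:], [2:], [2:1], [2:1], [2:1], [2:1], [2:1], [2:1], [2:1], [2:1], [2:1], [2:2], [2:2]]


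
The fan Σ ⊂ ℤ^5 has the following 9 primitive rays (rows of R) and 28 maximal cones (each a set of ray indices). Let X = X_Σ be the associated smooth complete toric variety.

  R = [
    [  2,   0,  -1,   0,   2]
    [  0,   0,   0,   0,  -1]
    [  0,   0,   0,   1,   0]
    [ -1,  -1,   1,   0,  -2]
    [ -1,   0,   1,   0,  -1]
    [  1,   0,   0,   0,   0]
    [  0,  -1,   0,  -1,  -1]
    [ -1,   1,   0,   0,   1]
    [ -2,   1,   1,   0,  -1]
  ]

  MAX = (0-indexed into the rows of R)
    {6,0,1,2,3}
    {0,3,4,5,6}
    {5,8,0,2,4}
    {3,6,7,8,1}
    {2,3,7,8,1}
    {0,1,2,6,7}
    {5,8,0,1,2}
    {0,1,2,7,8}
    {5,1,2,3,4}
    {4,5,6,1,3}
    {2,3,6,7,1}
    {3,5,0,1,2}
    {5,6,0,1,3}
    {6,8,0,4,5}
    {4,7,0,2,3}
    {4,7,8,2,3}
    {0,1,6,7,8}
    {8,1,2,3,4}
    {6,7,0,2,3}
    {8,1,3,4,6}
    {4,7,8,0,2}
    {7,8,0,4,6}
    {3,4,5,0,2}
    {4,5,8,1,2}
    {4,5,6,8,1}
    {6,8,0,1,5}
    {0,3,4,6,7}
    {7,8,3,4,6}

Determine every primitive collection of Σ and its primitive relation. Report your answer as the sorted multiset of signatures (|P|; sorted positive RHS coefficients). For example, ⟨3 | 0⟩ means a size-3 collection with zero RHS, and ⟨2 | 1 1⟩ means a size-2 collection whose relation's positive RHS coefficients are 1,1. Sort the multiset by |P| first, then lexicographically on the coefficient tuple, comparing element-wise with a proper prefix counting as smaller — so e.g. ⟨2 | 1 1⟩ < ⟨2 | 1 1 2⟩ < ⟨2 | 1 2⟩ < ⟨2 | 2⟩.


Minimal non-faces — 9 found among 9 rays, 28 max cones:

  {5,7}:  v_{5} + v_{7} = v_{0} + v_{8} — sig = ⟨2 | 1 1⟩
  {0,1,4}:  v_{0} + v_{1} + v_{4} = v_{5} — sig = ⟨3 | 1⟩
  {0,3,8}:  v_{0} + v_{3} + v_{8} = v_{4} — sig = ⟨3 | 1⟩
  {1,4,7}:  v_{1} + v_{4} + v_{7} = v_{8} — sig = ⟨3 | 1⟩
  {2,4,6}:  v_{2} + v_{4} + v_{6} = v_{3} — sig = ⟨3 | 1⟩
  {2,5,6}:  v_{2} + v_{5} + v_{6} = v_{0} + v_{1} + v_{3} — sig = ⟨3 | 1 1 1⟩
  {2,6,8}:  v_{2} + v_{6} + v_{8} = v_{1} + v_{3} + v_{7} — sig = ⟨3 | 1 1 1⟩
  {3,5,8}:  v_{3} + v_{5} + v_{8} = v_{1} + 2·v_{4} — sig = ⟨3 | 1 2⟩
  {0,1,3,7}:  v_{0} + v_{1} + v_{3} + v_{7} = 0 — sig = ⟨4 | 0⟩

Sorted signature multiset PRS(X):
{ ⟨2 | 1 1⟩,  ⟨3 | 1⟩ ×4,  ⟨3 | 1 1 1⟩ ×2,  ⟨3 | 1 2⟩,  ⟨4 | 0⟩ }
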